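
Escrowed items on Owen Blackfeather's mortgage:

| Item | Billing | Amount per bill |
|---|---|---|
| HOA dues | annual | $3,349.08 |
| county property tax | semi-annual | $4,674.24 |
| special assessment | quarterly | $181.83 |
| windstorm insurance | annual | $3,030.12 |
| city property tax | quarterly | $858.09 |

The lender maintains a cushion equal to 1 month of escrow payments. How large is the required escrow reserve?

$1,657.28

HOA dues — $3,349.08/yr
County property tax — $4,674.24 × 2 = $9,348.48/yr
Special assessment — $181.83 × 4 = $727.32/yr
Windstorm insurance — $3,030.12/yr
City property tax — $858.09 × 4 = $3,432.36/yr
Annual escrow total = $3,349.08 + $9,348.48 + $727.32 + $3,030.12 + $3,432.36 = $19,887.36
Monthly = $19,887.36 / 12 = $1,657.28
Reserve = 1 × $1,657.28 = $1,657.28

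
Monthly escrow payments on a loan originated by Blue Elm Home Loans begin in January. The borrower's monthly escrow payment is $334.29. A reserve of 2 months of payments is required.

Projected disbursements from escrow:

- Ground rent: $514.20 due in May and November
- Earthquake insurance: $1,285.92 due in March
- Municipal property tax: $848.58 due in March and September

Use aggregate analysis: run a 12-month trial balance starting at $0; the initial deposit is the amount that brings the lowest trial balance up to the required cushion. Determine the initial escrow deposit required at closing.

Cushion = 2 × $334.29 = $668.58
Trial balance (start $0, +$334.29 each month, − disbursements):
  Jan: +$334.29 → $334.29
  Feb: +$334.29 → $668.58
  Mar: +$334.29 − $2,134.50 → -$1,131.63
  Apr: +$334.29 → -$797.34
  May: +$334.29 − $514.20 → -$977.25
  Jun: +$334.29 → -$642.96
  Jul: +$334.29 → -$308.67
  Aug: +$334.29 → $25.62
  Sep: +$334.29 − $848.58 → -$488.67
  Oct: +$334.29 → -$154.38
  Nov: +$334.29 − $514.20 → -$334.29
  Dec: +$334.29 → $0.00
Lowest trial balance = -$1,131.63 (Mar)
Initial deposit = cushion − low point = $668.58 − (-$1,131.63) = $1,800.21

$1,800.21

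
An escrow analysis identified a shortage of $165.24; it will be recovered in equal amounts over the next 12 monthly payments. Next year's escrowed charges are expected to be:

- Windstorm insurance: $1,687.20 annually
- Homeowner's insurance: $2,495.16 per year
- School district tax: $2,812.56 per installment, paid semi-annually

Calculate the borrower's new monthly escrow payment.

$831.06

Windstorm insurance: $1,687.20 per year
Homeowner's insurance: $2,495.16 per year
School district tax: $2,812.56 × 2 = $5,625.12 per year
Yearly total = $1,687.20 + $2,495.16 + $5,625.12 = $9,807.48
Monthly = $9,807.48 / 12 = $817.29
Monthly shortage recovery: $165.24 / 12 = $13.77
New monthly escrow = $817.29 + $13.77 = $831.06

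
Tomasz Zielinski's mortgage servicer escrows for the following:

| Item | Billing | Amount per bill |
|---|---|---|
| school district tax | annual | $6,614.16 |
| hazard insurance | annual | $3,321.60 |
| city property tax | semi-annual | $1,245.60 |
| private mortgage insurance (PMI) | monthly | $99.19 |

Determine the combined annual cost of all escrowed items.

$13,617.24

School district tax: $6,614.16
Hazard insurance: $3,321.60
City property tax: $1,245.60 × 2 = $2,491.20
Private mortgage insurance (PMI): $99.19 × 12 = $1,190.28
Yearly total = $6,614.16 + $3,321.60 + $2,491.20 + $1,190.28 = $13,617.24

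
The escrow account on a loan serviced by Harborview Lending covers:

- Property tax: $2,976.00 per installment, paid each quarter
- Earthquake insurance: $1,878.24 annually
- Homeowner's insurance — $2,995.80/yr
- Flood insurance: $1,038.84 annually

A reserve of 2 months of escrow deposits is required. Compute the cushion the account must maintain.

Property tax — $2,976.00 × 4 = $11,904.00 per year
Earthquake insurance — $1,878.24 per year
Homeowner's insurance — $2,995.80 per year
Flood insurance — $1,038.84 per year
Total annual escrow = $17,816.88
Monthly escrow = $17,816.88 / 12 = $1,484.74
Required cushion = 2 × $1,484.74 = $2,969.48

$2,969.48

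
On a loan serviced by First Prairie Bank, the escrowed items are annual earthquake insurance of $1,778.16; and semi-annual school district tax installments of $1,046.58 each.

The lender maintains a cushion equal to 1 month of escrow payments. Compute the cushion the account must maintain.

Earthquake insurance: $1,778.16 annually
School district tax: $1,046.58 × 2 = $2,093.16 annually
Total per year = $3,871.32
Monthly = $3,871.32 ÷ 12 = $322.61
Required cushion = 1 × $322.61 = $322.61

$322.61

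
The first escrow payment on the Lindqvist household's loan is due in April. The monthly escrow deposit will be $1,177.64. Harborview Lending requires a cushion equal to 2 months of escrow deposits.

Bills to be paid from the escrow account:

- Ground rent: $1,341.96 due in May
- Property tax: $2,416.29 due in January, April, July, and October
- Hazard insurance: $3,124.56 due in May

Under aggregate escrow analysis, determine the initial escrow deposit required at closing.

$6,943.82

Cushion = 2 × $1,177.64 = $2,355.28
Trial balance (start $0, +$1,177.64 each month, − disbursements):
  Apr: +$1,177.64 − $2,416.29 → -$1,238.65
  May: +$1,177.64 − $4,466.52 → -$4,527.53
  Jun: +$1,177.64 → -$3,349.89
  Jul: +$1,177.64 − $2,416.29 → -$4,588.54
  Aug: +$1,177.64 → -$3,410.90
  Sep: +$1,177.64 → -$2,233.26
  Oct: +$1,177.64 − $2,416.29 → -$3,471.91
  Nov: +$1,177.64 → -$2,294.27
  Dec: +$1,177.64 → -$1,116.63
  Jan: +$1,177.64 − $2,416.29 → -$2,355.28
  Feb: +$1,177.64 → -$1,177.64
  Mar: +$1,177.64 → $0.00
Lowest trial balance = -$4,588.54 (Jul)
Initial deposit = cushion − low point = $2,355.28 − (-$4,588.54) = $6,943.82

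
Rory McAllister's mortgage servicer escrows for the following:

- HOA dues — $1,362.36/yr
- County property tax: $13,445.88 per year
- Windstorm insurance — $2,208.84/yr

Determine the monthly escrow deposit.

$1,418.09

HOA dues = $1,362.36
County property tax = $13,445.88
Windstorm insurance = $2,208.84
Yearly total = $1,362.36 + $13,445.88 + $2,208.84 = $17,017.08
Base monthly escrow = $17,017.08 ÷ 12 = $1,418.09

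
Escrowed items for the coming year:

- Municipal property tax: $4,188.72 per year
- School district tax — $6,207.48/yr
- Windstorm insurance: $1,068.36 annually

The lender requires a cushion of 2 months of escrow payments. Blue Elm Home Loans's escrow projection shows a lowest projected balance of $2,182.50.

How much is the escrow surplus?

$271.74

Municipal property tax = $4,188.72/yr
School district tax = $6,207.48/yr
Windstorm insurance = $1,068.36/yr
Annual escrow total = $4,188.72 + $6,207.48 + $1,068.36 = $11,464.56
Per month = $11,464.56 / 12 = $955.38
Required reserve = 2 × $955.38 = $1,910.76
Surplus = $2,182.50 − $1,910.76 = $271.74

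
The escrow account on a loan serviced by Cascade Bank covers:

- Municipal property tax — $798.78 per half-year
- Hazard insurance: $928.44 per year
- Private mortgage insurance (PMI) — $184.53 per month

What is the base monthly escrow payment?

Municipal property tax = $798.78 × 2 = $1,597.56 annually
Hazard insurance = $928.44 annually
Private mortgage insurance (PMI) = $184.53 × 12 = $2,214.36 annually
Total per year = $4,740.36
Per month = $4,740.36 ÷ 12 = $395.03

$395.03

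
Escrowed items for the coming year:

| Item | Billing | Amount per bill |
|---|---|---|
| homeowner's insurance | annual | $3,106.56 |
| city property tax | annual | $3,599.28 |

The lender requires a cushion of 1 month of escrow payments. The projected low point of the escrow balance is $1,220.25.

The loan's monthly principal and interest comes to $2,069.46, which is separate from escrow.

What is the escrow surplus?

$661.43

Homeowner's insurance — $3,106.56/yr
City property tax — $3,599.28/yr
Combined annual = $3,106.56 + $3,599.28 = $6,705.84
Base monthly escrow = $6,705.84 / 12 = $558.82
Required cushion = 1 × $558.82 = $558.82
Surplus = $1,220.25 − $558.82 = $661.43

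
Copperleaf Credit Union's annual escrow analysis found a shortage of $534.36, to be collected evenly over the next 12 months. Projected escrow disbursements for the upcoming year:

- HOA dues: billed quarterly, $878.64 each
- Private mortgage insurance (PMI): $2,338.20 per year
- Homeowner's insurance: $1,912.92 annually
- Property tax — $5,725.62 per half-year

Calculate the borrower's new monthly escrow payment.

HOA dues — $878.64 × 4 = $3,514.56/yr
Private mortgage insurance (PMI) — $2,338.20/yr
Homeowner's insurance — $1,912.92/yr
Property tax — $5,725.62 × 2 = $11,451.24/yr
Combined annual = $3,514.56 + $2,338.20 + $1,912.92 + $11,451.24 = $19,216.92
Base monthly escrow = $19,216.92 / 12 = $1,601.41
Shortage per month = $534.36 ÷ 12 = $44.53
Adjusted monthly = $1,601.41 + $44.53 = $1,645.94

$1,645.94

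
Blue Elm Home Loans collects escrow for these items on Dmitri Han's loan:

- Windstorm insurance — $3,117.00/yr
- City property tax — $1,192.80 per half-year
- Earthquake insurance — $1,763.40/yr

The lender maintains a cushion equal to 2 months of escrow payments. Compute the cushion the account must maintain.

$1,211.00

Windstorm insurance: $3,117.00/yr
City property tax: $1,192.80 × 2 = $2,385.60/yr
Earthquake insurance: $1,763.40/yr
Total per year = $3,117.00 + $2,385.60 + $1,763.40 = $7,266.00
Per month = $7,266.00 / 12 = $605.50
Reserve = 2 × $605.50 = $1,211.00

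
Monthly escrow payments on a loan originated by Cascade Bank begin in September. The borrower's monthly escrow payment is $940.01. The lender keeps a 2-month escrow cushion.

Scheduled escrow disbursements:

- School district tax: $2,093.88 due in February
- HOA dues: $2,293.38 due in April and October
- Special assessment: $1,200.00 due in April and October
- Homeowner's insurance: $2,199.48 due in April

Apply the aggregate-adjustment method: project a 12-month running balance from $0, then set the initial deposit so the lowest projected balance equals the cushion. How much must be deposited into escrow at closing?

Cushion = 2 × $940.01 = $1,880.02
Trial balance (start $0, +$940.01 each month, − disbursements):
  Sep: +$940.01 → $940.01
  Oct: +$940.01 − $3,493.38 → -$1,613.36
  Nov: +$940.01 → -$673.35
  Dec: +$940.01 → $266.66
  Jan: +$940.01 → $1,206.67
  Feb: +$940.01 − $2,093.88 → $52.80
  Mar: +$940.01 → $992.81
  Apr: +$940.01 − $5,692.86 → -$3,760.04
  May: +$940.01 → -$2,820.03
  Jun: +$940.01 → -$1,880.02
  Jul: +$940.01 → -$940.01
  Aug: +$940.01 → $0.00
Lowest trial balance = -$3,760.04 (Apr)
Initial deposit = cushion − low point = $1,880.02 − (-$3,760.04) = $5,640.06

$5,640.06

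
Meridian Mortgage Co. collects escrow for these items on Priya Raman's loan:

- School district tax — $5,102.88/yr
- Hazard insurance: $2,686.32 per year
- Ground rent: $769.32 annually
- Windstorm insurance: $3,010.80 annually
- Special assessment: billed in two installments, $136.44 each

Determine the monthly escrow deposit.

School district tax — $5,102.88 annually
Hazard insurance — $2,686.32 annually
Ground rent — $769.32 annually
Windstorm insurance — $3,010.80 annually
Special assessment — $136.44 × 2 = $272.88 annually
Yearly total = $11,842.20
Monthly escrow = $11,842.20 / 12 = $986.85

$986.85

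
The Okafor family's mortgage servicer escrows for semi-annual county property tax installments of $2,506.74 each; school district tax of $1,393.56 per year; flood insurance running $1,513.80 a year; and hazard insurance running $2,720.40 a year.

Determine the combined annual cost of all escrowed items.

County property tax: $2,506.74 × 2 = $5,013.48
School district tax: $1,393.56
Flood insurance: $1,513.80
Hazard insurance: $2,720.40
Yearly total = $5,013.48 + $1,393.56 + $1,513.80 + $2,720.40 = $10,641.24

$10,641.24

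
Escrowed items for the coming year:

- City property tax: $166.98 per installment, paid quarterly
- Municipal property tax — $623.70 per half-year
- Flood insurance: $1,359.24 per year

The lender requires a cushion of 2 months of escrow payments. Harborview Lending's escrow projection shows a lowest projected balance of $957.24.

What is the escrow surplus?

City property tax: $166.98 × 4 = $667.92 per year
Municipal property tax: $623.70 × 2 = $1,247.40 per year
Flood insurance: $1,359.24 per year
Yearly total = $667.92 + $1,247.40 + $1,359.24 = $3,274.56
Monthly = $3,274.56 ÷ 12 = $272.88
Cushion = 2 × $272.88 = $545.76
Excess over cushion: $957.24 − $545.76 = $411.48

$411.48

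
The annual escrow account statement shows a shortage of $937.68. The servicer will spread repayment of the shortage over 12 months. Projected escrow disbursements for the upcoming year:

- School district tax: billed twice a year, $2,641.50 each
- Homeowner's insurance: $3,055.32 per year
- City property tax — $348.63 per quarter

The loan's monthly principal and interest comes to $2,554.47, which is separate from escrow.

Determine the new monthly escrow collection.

School district tax = $2,641.50 × 2 = $5,283.00/yr
Homeowner's insurance = $3,055.32/yr
City property tax = $348.63 × 4 = $1,394.52/yr
Annual escrow total = $5,283.00 + $3,055.32 + $1,394.52 = $9,732.84
Monthly = $9,732.84 ÷ 12 = $811.07
Shortage per month = $937.68 ÷ 12 = $78.14
New monthly escrow = $811.07 + $78.14 = $889.21

$889.21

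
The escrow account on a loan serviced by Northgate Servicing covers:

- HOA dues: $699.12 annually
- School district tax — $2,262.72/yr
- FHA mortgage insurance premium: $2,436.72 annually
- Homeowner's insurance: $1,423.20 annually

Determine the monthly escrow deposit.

$568.48

HOA dues: $699.12 per year
School district tax: $2,262.72 per year
FHA mortgage insurance premium: $2,436.72 per year
Homeowner's insurance: $1,423.20 per year
Annual escrow total = $699.12 + $2,262.72 + $2,436.72 + $1,423.20 = $6,821.76
Monthly escrow = $6,821.76 ÷ 12 = $568.48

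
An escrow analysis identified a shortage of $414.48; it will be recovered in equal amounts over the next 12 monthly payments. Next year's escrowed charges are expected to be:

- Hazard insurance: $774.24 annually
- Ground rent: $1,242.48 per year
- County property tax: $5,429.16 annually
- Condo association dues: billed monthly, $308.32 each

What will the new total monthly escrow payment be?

$963.35

Hazard insurance = $774.24/yr
Ground rent = $1,242.48/yr
County property tax = $5,429.16/yr
Condo association dues = $308.32 × 12 = $3,699.84/yr
Total annual escrow = $774.24 + $1,242.48 + $5,429.16 + $3,699.84 = $11,145.72
Monthly escrow = $11,145.72 / 12 = $928.81
Shortage spread = $414.48 ÷ 12 = $34.54/mo
Adjusted monthly = $928.81 + $34.54 = $963.35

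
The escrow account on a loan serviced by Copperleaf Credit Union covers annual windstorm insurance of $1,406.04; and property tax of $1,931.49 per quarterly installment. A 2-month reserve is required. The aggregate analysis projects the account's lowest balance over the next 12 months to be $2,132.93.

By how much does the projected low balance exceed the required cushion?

Windstorm insurance: $1,406.04
Property tax: $1,931.49 × 4 = $7,725.96
Total per year = $1,406.04 + $7,725.96 = $9,132.00
Base monthly escrow = $9,132.00 ÷ 12 = $761.00
Required cushion = 2 × $761.00 = $1,522.00
Surplus = $2,132.93 − $1,522.00 = $610.93

$610.93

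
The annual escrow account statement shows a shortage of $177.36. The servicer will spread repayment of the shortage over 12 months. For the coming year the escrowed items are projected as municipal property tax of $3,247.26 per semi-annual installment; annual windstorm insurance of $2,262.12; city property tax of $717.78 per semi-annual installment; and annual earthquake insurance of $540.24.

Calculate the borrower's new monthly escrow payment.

$909.15

Municipal property tax — $3,247.26 × 2 = $6,494.52/yr
Windstorm insurance — $2,262.12/yr
City property tax — $717.78 × 2 = $1,435.56/yr
Earthquake insurance — $540.24/yr
Total annual escrow = $10,732.44
Monthly escrow = $10,732.44 / 12 = $894.37
Monthly shortage recovery: $177.36 / 12 = $14.78
Adjusted monthly = $894.37 + $14.78 = $909.15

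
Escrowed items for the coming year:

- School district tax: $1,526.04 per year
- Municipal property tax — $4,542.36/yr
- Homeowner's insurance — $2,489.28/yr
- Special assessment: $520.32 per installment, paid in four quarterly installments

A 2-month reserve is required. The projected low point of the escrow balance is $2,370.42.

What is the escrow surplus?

School district tax = $1,526.04
Municipal property tax = $4,542.36
Homeowner's insurance = $2,489.28
Special assessment = $520.32 × 4 = $2,081.28
Combined annual = $1,526.04 + $4,542.36 + $2,489.28 + $2,081.28 = $10,638.96
Base monthly escrow = $10,638.96 ÷ 12 = $886.58
Required cushion = 2 × $886.58 = $1,773.16
Excess over cushion: $2,370.42 − $1,773.16 = $597.26

$597.26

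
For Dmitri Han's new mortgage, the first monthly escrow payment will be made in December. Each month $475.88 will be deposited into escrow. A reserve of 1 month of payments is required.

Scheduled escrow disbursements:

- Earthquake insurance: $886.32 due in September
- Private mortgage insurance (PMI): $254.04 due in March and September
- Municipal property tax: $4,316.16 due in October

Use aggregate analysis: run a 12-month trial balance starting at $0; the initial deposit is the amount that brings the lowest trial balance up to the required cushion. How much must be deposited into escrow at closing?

$951.76

Cushion = 1 × $475.88 = $475.88
Trial balance (start $0, +$475.88 each month, − disbursements):
  Dec: +$475.88 → $475.88
  Jan: +$475.88 → $951.76
  Feb: +$475.88 → $1,427.64
  Mar: +$475.88 − $254.04 → $1,649.48
  Apr: +$475.88 → $2,125.36
  May: +$475.88 → $2,601.24
  Jun: +$475.88 → $3,077.12
  Jul: +$475.88 → $3,553.00
  Aug: +$475.88 → $4,028.88
  Sep: +$475.88 − $1,140.36 → $3,364.40
  Oct: +$475.88 − $4,316.16 → -$475.88
  Nov: +$475.88 → $0.00
Lowest trial balance = -$475.88 (Oct)
Initial deposit = cushion − low point = $475.88 − (-$475.88) = $951.76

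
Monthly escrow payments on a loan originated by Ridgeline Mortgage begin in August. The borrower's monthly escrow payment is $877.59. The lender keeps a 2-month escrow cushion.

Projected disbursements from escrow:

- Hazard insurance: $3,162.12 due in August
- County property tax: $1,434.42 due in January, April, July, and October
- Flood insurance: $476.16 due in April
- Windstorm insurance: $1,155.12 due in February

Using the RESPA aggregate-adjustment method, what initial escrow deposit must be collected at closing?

Cushion = 2 × $877.59 = $1,755.18
Trial balance (start $0, +$877.59 each month, − disbursements):
  Aug: +$877.59 − $3,162.12 → -$2,284.53
  Sep: +$877.59 → -$1,406.94
  Oct: +$877.59 − $1,434.42 → -$1,963.77
  Nov: +$877.59 → -$1,086.18
  Dec: +$877.59 → -$208.59
  Jan: +$877.59 − $1,434.42 → -$765.42
  Feb: +$877.59 − $1,155.12 → -$1,042.95
  Mar: +$877.59 → -$165.36
  Apr: +$877.59 − $1,910.58 → -$1,198.35
  May: +$877.59 → -$320.76
  Jun: +$877.59 → $556.83
  Jul: +$877.59 − $1,434.42 → $0.00
Lowest trial balance = -$2,284.53 (Aug)
Initial deposit = cushion − low point = $1,755.18 − (-$2,284.53) = $4,039.71

$4,039.71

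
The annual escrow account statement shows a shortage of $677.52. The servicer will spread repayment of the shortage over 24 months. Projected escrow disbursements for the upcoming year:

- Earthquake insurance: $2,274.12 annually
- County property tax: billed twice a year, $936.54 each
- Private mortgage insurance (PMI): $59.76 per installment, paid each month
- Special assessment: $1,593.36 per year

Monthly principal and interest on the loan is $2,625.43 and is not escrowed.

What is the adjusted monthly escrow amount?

Earthquake insurance: $2,274.12 per year
County property tax: $936.54 × 2 = $1,873.08 per year
Private mortgage insurance (PMI): $59.76 × 12 = $717.12 per year
Special assessment: $1,593.36 per year
Total per year = $2,274.12 + $1,873.08 + $717.12 + $1,593.36 = $6,457.68
Monthly = $6,457.68 / 12 = $538.14
Shortage per month = $677.52 / 24 = $28.23
Adjusted monthly = $538.14 + $28.23 = $566.37

$566.37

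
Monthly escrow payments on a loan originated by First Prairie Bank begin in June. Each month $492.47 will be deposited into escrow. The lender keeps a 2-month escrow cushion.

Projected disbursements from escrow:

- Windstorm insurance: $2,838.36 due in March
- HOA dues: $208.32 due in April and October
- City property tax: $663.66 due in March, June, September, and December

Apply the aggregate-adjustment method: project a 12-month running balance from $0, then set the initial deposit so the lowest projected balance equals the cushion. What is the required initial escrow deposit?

$1,761.56

Cushion = 2 × $492.47 = $984.94
Trial balance (start $0, +$492.47 each month, − disbursements):
  Jun: +$492.47 − $663.66 → -$171.19
  Jul: +$492.47 → $321.28
  Aug: +$492.47 → $813.75
  Sep: +$492.47 − $663.66 → $642.56
  Oct: +$492.47 − $208.32 → $926.71
  Nov: +$492.47 → $1,419.18
  Dec: +$492.47 − $663.66 → $1,247.99
  Jan: +$492.47 → $1,740.46
  Feb: +$492.47 → $2,232.93
  Mar: +$492.47 − $3,502.02 → -$776.62
  Apr: +$492.47 − $208.32 → -$492.47
  May: +$492.47 → $0.00
Lowest trial balance = -$776.62 (Mar)
Initial deposit = cushion − low point = $984.94 − (-$776.62) = $1,761.56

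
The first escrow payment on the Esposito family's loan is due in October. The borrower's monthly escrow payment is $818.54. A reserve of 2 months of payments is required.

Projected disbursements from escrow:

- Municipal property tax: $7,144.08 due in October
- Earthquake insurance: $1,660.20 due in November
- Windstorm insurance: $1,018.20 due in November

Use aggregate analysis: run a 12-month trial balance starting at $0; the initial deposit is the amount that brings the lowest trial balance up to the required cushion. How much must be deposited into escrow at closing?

$9,822.48

Cushion = 2 × $818.54 = $1,637.08
Trial balance (start $0, +$818.54 each month, − disbursements):
  Oct: +$818.54 − $7,144.08 → -$6,325.54
  Nov: +$818.54 − $2,678.40 → -$8,185.40
  Dec: +$818.54 → -$7,366.86
  Jan: +$818.54 → -$6,548.32
  Feb: +$818.54 → -$5,729.78
  Mar: +$818.54 → -$4,911.24
  Apr: +$818.54 → -$4,092.70
  May: +$818.54 → -$3,274.16
  Jun: +$818.54 → -$2,455.62
  Jul: +$818.54 → -$1,637.08
  Aug: +$818.54 → -$818.54
  Sep: +$818.54 → $0.00
Lowest trial balance = -$8,185.40 (Nov)
Initial deposit = cushion − low point = $1,637.08 − (-$8,185.40) = $9,822.48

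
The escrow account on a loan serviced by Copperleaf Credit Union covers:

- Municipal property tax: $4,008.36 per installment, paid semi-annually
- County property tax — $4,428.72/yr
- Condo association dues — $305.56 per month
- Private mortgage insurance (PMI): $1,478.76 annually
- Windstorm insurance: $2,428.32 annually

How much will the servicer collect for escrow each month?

$1,668.27

Municipal property tax: $4,008.36 × 2 = $8,016.72/yr
County property tax: $4,428.72/yr
Condo association dues: $305.56 × 12 = $3,666.72/yr
Private mortgage insurance (PMI): $1,478.76/yr
Windstorm insurance: $2,428.32/yr
Combined annual = $20,019.24
Monthly escrow = $20,019.24 ÷ 12 = $1,668.27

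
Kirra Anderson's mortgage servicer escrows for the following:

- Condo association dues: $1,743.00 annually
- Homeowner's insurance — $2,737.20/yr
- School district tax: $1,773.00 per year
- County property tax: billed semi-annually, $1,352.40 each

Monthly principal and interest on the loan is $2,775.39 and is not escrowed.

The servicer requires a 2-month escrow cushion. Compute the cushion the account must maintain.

$1,493.00

Condo association dues = $1,743.00 per year
Homeowner's insurance = $2,737.20 per year
School district tax = $1,773.00 per year
County property tax = $1,352.40 × 2 = $2,704.80 per year
Annual escrow total = $8,958.00
Monthly escrow = $8,958.00 / 12 = $746.50
Cushion = 2 × $746.50 = $1,493.00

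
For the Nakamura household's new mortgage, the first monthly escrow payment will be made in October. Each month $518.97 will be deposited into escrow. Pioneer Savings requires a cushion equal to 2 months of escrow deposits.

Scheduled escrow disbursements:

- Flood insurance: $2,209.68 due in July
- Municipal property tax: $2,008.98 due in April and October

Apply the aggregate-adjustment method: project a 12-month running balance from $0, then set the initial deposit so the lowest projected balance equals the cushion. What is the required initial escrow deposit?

Cushion = 2 × $518.97 = $1,037.94
Trial balance (start $0, +$518.97 each month, − disbursements):
  Oct: +$518.97 − $2,008.98 → -$1,490.01
  Nov: +$518.97 → -$971.04
  Dec: +$518.97 → -$452.07
  Jan: +$518.97 → $66.90
  Feb: +$518.97 → $585.87
  Mar: +$518.97 → $1,104.84
  Apr: +$518.97 − $2,008.98 → -$385.17
  May: +$518.97 → $133.80
  Jun: +$518.97 → $652.77
  Jul: +$518.97 − $2,209.68 → -$1,037.94
  Aug: +$518.97 → -$518.97
  Sep: +$518.97 → $0.00
Lowest trial balance = -$1,490.01 (Oct)
Initial deposit = cushion − low point = $1,037.94 − (-$1,490.01) = $2,527.95

$2,527.95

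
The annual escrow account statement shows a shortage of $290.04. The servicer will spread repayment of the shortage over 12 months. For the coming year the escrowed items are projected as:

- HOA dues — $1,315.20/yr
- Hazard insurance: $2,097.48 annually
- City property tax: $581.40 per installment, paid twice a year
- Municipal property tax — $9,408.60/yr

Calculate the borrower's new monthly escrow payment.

HOA dues — $1,315.20 annually
Hazard insurance — $2,097.48 annually
City property tax — $581.40 × 2 = $1,162.80 annually
Municipal property tax — $9,408.60 annually
Combined annual = $1,315.20 + $2,097.48 + $1,162.80 + $9,408.60 = $13,984.08
Per month = $13,984.08 ÷ 12 = $1,165.34
Shortage per month = $290.04 ÷ 12 = $24.17
Adjusted monthly = $1,165.34 + $24.17 = $1,189.51

$1,189.51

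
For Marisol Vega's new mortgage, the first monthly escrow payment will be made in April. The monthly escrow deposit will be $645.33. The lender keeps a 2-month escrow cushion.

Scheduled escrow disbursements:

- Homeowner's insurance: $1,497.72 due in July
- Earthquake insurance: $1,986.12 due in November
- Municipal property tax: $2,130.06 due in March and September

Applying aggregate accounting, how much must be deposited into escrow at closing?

Cushion = 2 × $645.33 = $1,290.66
Trial balance (start $0, +$645.33 each month, − disbursements):
  Apr: +$645.33 → $645.33
  May: +$645.33 → $1,290.66
  Jun: +$645.33 → $1,935.99
  Jul: +$645.33 − $1,497.72 → $1,083.60
  Aug: +$645.33 → $1,728.93
  Sep: +$645.33 − $2,130.06 → $244.20
  Oct: +$645.33 → $889.53
  Nov: +$645.33 − $1,986.12 → -$451.26
  Dec: +$645.33 → $194.07
  Jan: +$645.33 → $839.40
  Feb: +$645.33 → $1,484.73
  Mar: +$645.33 − $2,130.06 → $0.00
Lowest trial balance = -$451.26 (Nov)
Initial deposit = cushion − low point = $1,290.66 − (-$451.26) = $1,741.92

$1,741.92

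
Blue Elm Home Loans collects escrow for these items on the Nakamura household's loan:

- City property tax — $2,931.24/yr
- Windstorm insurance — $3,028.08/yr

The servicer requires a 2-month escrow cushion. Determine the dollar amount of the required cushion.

City property tax = $2,931.24 per year
Windstorm insurance = $3,028.08 per year
Annual escrow total = $2,931.24 + $3,028.08 = $5,959.32
Monthly escrow = $5,959.32 / 12 = $496.61
Cushion = 2 × $496.61 = $993.22

$993.22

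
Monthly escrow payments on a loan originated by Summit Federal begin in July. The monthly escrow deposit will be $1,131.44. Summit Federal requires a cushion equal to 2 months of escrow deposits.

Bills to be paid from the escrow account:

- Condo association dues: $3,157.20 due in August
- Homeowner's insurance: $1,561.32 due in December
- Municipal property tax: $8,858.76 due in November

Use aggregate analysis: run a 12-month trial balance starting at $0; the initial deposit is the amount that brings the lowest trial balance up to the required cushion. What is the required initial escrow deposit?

$9,051.52

Cushion = 2 × $1,131.44 = $2,262.88
Trial balance (start $0, +$1,131.44 each month, − disbursements):
  Jul: +$1,131.44 → $1,131.44
  Aug: +$1,131.44 − $3,157.20 → -$894.32
  Sep: +$1,131.44 → $237.12
  Oct: +$1,131.44 → $1,368.56
  Nov: +$1,131.44 − $8,858.76 → -$6,358.76
  Dec: +$1,131.44 − $1,561.32 → -$6,788.64
  Jan: +$1,131.44 → -$5,657.20
  Feb: +$1,131.44 → -$4,525.76
  Mar: +$1,131.44 → -$3,394.32
  Apr: +$1,131.44 → -$2,262.88
  May: +$1,131.44 → -$1,131.44
  Jun: +$1,131.44 → $0.00
Lowest trial balance = -$6,788.64 (Dec)
Initial deposit = cushion − low point = $2,262.88 − (-$6,788.64) = $9,051.52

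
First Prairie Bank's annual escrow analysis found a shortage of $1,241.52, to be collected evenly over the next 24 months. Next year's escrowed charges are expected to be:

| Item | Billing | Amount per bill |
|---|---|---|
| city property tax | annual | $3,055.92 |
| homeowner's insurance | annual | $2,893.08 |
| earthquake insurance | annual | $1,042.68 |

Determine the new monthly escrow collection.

City property tax = $3,055.92 per year
Homeowner's insurance = $2,893.08 per year
Earthquake insurance = $1,042.68 per year
Total annual escrow = $3,055.92 + $2,893.08 + $1,042.68 = $6,991.68
Monthly escrow = $6,991.68 ÷ 12 = $582.64
Monthly shortage recovery: $1,241.52 / 24 = $51.73
New monthly escrow = $582.64 + $51.73 = $634.37

$634.37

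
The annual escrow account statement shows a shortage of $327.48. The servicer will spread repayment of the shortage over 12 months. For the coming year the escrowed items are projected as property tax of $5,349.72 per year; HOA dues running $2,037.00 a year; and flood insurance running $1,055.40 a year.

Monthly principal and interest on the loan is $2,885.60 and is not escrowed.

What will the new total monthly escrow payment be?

$730.80

Property tax — $5,349.72/yr
HOA dues — $2,037.00/yr
Flood insurance — $1,055.40/yr
Total annual escrow = $5,349.72 + $2,037.00 + $1,055.40 = $8,442.12
Monthly escrow = $8,442.12 ÷ 12 = $703.51
Shortage spread = $327.48 ÷ 12 = $27.29/mo
Adjusted monthly = $703.51 + $27.29 = $730.80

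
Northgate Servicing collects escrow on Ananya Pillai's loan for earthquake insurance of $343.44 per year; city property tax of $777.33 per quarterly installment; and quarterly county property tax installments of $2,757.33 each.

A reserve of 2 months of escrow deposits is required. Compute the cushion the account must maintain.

Earthquake insurance — $343.44/yr
City property tax — $777.33 × 4 = $3,109.32/yr
County property tax — $2,757.33 × 4 = $11,029.32/yr
Annual escrow total = $14,482.08
Monthly = $14,482.08 ÷ 12 = $1,206.84
Cushion = 2 × $1,206.84 = $2,413.68

$2,413.68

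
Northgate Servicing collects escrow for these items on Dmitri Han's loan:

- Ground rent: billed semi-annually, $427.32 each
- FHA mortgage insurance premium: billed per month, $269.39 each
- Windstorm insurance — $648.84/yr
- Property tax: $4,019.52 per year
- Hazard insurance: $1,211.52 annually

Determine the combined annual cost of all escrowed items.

$9,967.20

Ground rent: $427.32 × 2 = $854.64
FHA mortgage insurance premium: $269.39 × 12 = $3,232.68
Windstorm insurance: $648.84
Property tax: $4,019.52
Hazard insurance: $1,211.52
Combined annual = $9,967.20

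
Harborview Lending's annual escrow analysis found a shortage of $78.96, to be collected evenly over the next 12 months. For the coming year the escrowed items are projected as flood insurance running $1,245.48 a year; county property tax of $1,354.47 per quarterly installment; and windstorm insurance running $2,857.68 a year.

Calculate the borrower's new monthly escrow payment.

Flood insurance: $1,245.48/yr
County property tax: $1,354.47 × 4 = $5,417.88/yr
Windstorm insurance: $2,857.68/yr
Combined annual = $9,521.04
Base monthly escrow = $9,521.04 / 12 = $793.42
Monthly shortage recovery: $78.96 / 12 = $6.58
New monthly escrow = $793.42 + $6.58 = $800.00

$800.00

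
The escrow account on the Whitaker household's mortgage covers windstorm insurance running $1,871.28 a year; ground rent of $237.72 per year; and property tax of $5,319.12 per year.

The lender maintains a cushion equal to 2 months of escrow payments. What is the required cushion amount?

$1,238.02

Windstorm insurance = $1,871.28 annually
Ground rent = $237.72 annually
Property tax = $5,319.12 annually
Total per year = $7,428.12
Per month = $7,428.12 / 12 = $619.01
Reserve = 2 × $619.01 = $1,238.02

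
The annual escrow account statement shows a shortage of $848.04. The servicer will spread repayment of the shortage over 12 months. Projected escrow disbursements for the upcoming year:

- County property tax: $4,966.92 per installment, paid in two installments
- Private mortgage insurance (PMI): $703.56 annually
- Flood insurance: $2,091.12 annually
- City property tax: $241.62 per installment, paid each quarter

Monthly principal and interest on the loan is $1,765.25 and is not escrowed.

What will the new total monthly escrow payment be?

County property tax: $4,966.92 × 2 = $9,933.84/yr
Private mortgage insurance (PMI): $703.56/yr
Flood insurance: $2,091.12/yr
City property tax: $241.62 × 4 = $966.48/yr
Yearly total = $13,695.00
Monthly = $13,695.00 ÷ 12 = $1,141.25
Shortage per month = $848.04 / 12 = $70.67
Adjusted monthly = $1,141.25 + $70.67 = $1,211.92

$1,211.92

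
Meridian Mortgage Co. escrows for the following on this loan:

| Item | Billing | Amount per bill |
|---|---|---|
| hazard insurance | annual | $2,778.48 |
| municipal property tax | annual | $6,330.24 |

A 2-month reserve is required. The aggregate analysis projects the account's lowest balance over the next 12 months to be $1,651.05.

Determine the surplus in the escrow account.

$132.93

Hazard insurance = $2,778.48/yr
Municipal property tax = $6,330.24/yr
Combined annual = $9,108.72
Base monthly escrow = $9,108.72 ÷ 12 = $759.06
Cushion = 2 × $759.06 = $1,518.12
Excess over cushion: $1,651.05 − $1,518.12 = $132.93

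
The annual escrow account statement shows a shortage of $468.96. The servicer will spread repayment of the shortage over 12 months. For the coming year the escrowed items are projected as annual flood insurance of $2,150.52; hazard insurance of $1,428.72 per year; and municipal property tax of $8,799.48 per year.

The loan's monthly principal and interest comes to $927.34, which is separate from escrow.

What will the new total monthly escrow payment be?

$1,070.64

Flood insurance = $2,150.52
Hazard insurance = $1,428.72
Municipal property tax = $8,799.48
Total per year = $12,378.72
Monthly = $12,378.72 / 12 = $1,031.56
Shortage spread = $468.96 / 12 = $39.08/mo
Adjusted monthly = $1,031.56 + $39.08 = $1,070.64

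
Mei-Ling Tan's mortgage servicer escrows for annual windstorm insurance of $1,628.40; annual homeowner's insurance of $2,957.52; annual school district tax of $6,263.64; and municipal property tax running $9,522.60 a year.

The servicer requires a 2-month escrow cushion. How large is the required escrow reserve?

$3,395.36

Windstorm insurance — $1,628.40/yr
Homeowner's insurance — $2,957.52/yr
School district tax — $6,263.64/yr
Municipal property tax — $9,522.60/yr
Combined annual = $20,372.16
Base monthly escrow = $20,372.16 / 12 = $1,697.68
Reserve = 2 × $1,697.68 = $3,395.36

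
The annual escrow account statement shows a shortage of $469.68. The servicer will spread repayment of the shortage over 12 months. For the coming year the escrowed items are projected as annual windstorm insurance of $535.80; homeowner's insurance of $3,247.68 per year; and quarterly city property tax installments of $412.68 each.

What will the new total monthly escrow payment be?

$491.99

Windstorm insurance — $535.80
Homeowner's insurance — $3,247.68
City property tax — $412.68 × 4 = $1,650.72
Total annual escrow = $5,434.20
Monthly escrow = $5,434.20 / 12 = $452.85
Shortage per month = $469.68 ÷ 12 = $39.14
Adjusted monthly = $452.85 + $39.14 = $491.99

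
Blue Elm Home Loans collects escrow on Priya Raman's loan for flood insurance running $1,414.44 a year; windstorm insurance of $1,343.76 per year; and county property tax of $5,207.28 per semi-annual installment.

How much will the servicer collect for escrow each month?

$1,097.73

Flood insurance = $1,414.44/yr
Windstorm insurance = $1,343.76/yr
County property tax = $5,207.28 × 2 = $10,414.56/yr
Total per year = $13,172.76
Monthly escrow = $13,172.76 / 12 = $1,097.73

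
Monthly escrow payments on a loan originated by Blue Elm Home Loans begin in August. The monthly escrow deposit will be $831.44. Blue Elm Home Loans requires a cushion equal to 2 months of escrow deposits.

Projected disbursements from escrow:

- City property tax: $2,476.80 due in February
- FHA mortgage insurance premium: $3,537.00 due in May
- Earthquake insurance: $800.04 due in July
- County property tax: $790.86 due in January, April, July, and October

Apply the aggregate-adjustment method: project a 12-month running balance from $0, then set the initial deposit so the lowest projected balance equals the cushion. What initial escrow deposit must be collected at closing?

Cushion = 2 × $831.44 = $1,662.88
Trial balance (start $0, +$831.44 each month, − disbursements):
  Aug: +$831.44 → $831.44
  Sep: +$831.44 → $1,662.88
  Oct: +$831.44 − $790.86 → $1,703.46
  Nov: +$831.44 → $2,534.90
  Dec: +$831.44 → $3,366.34
  Jan: +$831.44 − $790.86 → $3,406.92
  Feb: +$831.44 − $2,476.80 → $1,761.56
  Mar: +$831.44 → $2,593.00
  Apr: +$831.44 − $790.86 → $2,633.58
  May: +$831.44 − $3,537.00 → -$71.98
  Jun: +$831.44 → $759.46
  Jul: +$831.44 − $1,590.90 → $0.00
Lowest trial balance = -$71.98 (May)
Initial deposit = cushion − low point = $1,662.88 − (-$71.98) = $1,734.86

$1,734.86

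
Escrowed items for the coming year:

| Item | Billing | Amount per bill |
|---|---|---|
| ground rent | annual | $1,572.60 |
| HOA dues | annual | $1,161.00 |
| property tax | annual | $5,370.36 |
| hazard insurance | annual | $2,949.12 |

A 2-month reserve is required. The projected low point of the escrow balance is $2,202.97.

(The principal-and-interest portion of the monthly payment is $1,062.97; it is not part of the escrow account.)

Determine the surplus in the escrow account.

$360.79

Ground rent: $1,572.60 per year
HOA dues: $1,161.00 per year
Property tax: $5,370.36 per year
Hazard insurance: $2,949.12 per year
Total per year = $1,572.60 + $1,161.00 + $5,370.36 + $2,949.12 = $11,053.08
Base monthly escrow = $11,053.08 ÷ 12 = $921.09
Required reserve = 2 × $921.09 = $1,842.18
Surplus = $2,202.97 − $1,842.18 = $360.79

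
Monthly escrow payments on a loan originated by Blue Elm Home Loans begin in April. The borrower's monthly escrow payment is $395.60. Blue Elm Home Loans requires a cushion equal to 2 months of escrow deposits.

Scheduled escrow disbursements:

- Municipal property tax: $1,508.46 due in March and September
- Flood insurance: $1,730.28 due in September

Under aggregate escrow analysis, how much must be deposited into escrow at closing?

Cushion = 2 × $395.60 = $791.20
Trial balance (start $0, +$395.60 each month, − disbursements):
  Apr: +$395.60 → $395.60
  May: +$395.60 → $791.20
  Jun: +$395.60 → $1,186.80
  Jul: +$395.60 → $1,582.40
  Aug: +$395.60 → $1,978.00
  Sep: +$395.60 − $3,238.74 → -$865.14
  Oct: +$395.60 → -$469.54
  Nov: +$395.60 → -$73.94
  Dec: +$395.60 → $321.66
  Jan: +$395.60 → $717.26
  Feb: +$395.60 → $1,112.86
  Mar: +$395.60 − $1,508.46 → $0.00
Lowest trial balance = -$865.14 (Sep)
Initial deposit = cushion − low point = $791.20 − (-$865.14) = $1,656.34

$1,656.34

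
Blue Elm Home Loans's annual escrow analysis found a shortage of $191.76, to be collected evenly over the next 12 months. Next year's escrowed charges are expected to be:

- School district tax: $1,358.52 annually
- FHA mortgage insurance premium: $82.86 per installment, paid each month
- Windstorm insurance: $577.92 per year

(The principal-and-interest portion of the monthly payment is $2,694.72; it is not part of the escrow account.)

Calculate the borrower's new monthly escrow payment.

School district tax — $1,358.52 annually
FHA mortgage insurance premium — $82.86 × 12 = $994.32 annually
Windstorm insurance — $577.92 annually
Combined annual = $1,358.52 + $994.32 + $577.92 = $2,930.76
Monthly escrow = $2,930.76 ÷ 12 = $244.23
Monthly shortage recovery: $191.76 / 12 = $15.98
New monthly escrow = $244.23 + $15.98 = $260.21

$260.21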